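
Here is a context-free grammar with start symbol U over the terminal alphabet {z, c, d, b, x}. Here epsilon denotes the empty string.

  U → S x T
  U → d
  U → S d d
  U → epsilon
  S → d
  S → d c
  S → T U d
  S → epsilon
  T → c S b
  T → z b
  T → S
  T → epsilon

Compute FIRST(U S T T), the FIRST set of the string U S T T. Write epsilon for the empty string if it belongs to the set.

FIRST(U) = {epsilon, c, d, x, z}  (via S x T, S d d)
FIRST(S) = {epsilon, c, d, x, z}  (via T U d)
FIRST(T) = {epsilon, c, d, x, z}  (via S)
FIRST(U S T T): take FIRST of each symbol in turn, carrying on past any symbol whose FIRST contains epsilon; result {epsilon, c, d, x, z}.

{epsilon, c, d, x, z}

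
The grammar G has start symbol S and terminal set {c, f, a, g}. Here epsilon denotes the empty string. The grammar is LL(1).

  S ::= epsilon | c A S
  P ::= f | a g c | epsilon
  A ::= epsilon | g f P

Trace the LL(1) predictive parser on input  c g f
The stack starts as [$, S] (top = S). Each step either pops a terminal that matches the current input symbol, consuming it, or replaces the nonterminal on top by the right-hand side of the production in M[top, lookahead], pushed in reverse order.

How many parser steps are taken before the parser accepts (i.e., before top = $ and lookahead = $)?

step 1: stack=$ S  input=c g f $  — expand S ::= c A S
step 2: stack=$ S A c  input=c g f $  — match c
step 3: stack=$ S A  input=g f $  — expand A ::= g f P
step 4: stack=$ S P f g  input=g f $  — match g
step 5: stack=$ S P f  input=f $  — match f
step 6: stack=$ S P  input=$  — expand P ::= epsilon
step 7: stack=$ S  input=$  — expand S ::= epsilon
Accept reached after 7 steps.

7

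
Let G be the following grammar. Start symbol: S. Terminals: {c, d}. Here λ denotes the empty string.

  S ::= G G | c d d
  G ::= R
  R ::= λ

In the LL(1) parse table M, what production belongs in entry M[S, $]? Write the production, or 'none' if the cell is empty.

FIRST(R) = {λ}
FIRST(G) = {λ}  (via R)
FIRST(S) = {λ, c}  (via G G)
FOLLOW(S) includes $ since S is the start symbol.
FOLLOW(S): S appears on no right-hand side. Thus FOLLOW(S) = {$}.
For S ::= G G: FIRST(G G) = {λ}, so it goes in M[S, t] for t ∈ {}; since λ ∈ FIRST, also for every t ∈ FOLLOW(S) = {$}.
For S ::= c d d: FIRST(c d d) = {c}, so it goes in M[S, t] for t ∈ {c}.

S ::= G G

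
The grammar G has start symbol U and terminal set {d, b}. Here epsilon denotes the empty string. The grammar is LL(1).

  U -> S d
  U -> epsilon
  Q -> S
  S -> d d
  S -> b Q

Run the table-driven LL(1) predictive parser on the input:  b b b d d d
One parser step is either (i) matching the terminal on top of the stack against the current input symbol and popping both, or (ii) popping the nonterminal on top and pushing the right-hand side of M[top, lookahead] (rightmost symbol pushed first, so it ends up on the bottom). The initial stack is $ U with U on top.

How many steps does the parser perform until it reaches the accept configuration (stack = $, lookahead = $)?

14

step 1: stack=$ U  input=b b b d d d $  — expand U -> S d
step 2: stack=$ d S  input=b b b d d d $  — expand S -> b Q
step 3: stack=$ d Q b  input=b b b d d d $  — match b
step 4: stack=$ d Q  input=b b d d d $  — expand Q -> S
step 5: stack=$ d S  input=b b d d d $  — expand S -> b Q
step 6: stack=$ d Q b  input=b b d d d $  — match b
step 7: stack=$ d Q  input=b d d d $  — expand Q -> S
step 8: stack=$ d S  input=b d d d $  — expand S -> b Q
step 9: stack=$ d Q b  input=b d d d $  — match b
step 10: stack=$ d Q  input=d d d $  — expand Q -> S
step 11: stack=$ d S  input=d d d $  — expand S -> d d
step 12: stack=$ d d d  input=d d d $  — match d
step 13: stack=$ d d  input=d d $  — match d
step 14: stack=$ d  input=d $  — match d
Accept reached after 14 steps.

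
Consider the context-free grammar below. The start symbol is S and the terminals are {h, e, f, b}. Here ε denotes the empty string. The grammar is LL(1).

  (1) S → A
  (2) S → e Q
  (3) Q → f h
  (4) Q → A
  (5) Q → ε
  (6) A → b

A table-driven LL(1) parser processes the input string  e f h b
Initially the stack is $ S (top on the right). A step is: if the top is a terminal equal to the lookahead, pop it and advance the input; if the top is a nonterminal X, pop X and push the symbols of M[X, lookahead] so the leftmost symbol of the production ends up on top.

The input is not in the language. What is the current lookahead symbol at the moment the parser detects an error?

b

     Stack  Input      Action
  1  $ S    e f h b $  expand S → e Q
  2  $ Q e  e f h b $  match e
  3  $ Q    f h b $    expand Q → f h
  4  $ h f  f h b $    match f
  5  $ h    h b $      match h
  6  $      b $        error: stack empty but input remains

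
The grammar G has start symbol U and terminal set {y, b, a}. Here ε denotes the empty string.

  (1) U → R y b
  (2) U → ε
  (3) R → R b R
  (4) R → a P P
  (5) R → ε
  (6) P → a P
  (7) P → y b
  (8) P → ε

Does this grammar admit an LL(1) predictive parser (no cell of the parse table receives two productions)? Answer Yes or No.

FIRST(U) = {ε, a, b, y}
FIRST(R) = {ε, a, b}
FIRST(P) = {ε, a, y}
FOLLOW(U) = {$}
FOLLOW(R) = {b, y}
FOLLOW(P) = {a, b, y}
Cell M[P, a] receives both P → a P and P → ε — the grammar is not LL(1).

No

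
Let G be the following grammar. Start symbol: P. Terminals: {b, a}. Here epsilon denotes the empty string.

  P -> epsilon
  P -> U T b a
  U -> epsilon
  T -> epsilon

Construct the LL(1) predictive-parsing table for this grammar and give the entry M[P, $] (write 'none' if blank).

FIRST(U) = {epsilon}
FIRST(T) = {epsilon}
FIRST(P) = {epsilon, b}  (via U T b a)
FOLLOW(P) includes $ since P is the start symbol.
FOLLOW(P): P appears on no right-hand side. Thus FOLLOW(P) = {$}.
For P -> epsilon: FIRST(epsilon) = {epsilon}, so it goes in M[P, t] for t ∈ {}; since epsilon ∈ FIRST, also for every t ∈ FOLLOW(P) = {$}.
For P -> U T b a: FIRST(U T b a) = {b}, so it goes in M[P, t] for t ∈ {b}.

P -> epsilon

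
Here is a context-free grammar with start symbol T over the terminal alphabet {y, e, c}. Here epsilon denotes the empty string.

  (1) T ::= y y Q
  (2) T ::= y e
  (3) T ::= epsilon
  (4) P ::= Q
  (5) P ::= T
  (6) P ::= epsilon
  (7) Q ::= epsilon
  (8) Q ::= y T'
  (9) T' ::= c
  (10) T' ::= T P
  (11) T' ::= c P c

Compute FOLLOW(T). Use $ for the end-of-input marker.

FIRST(T) = {epsilon, y}
FIRST(Q) = {epsilon, y}
FIRST(P) = {epsilon, y}  (via Q, T)
FIRST(T') = {epsilon, c, y}  (via T P)
FOLLOW(T) includes $ since T is the start symbol.
FOLLOW(T): in P::=T, the suffix after T is empty, so FOLLOW(T) ⊇ FOLLOW(P) = {$, c, y}; in T'::=T P, T is followed by P with FIRST {epsilon, y}; in T'::=T P, the suffix after T is nullable, so FOLLOW(T) ⊇ FOLLOW(T') = {$, c, y}. Thus FOLLOW(T) = {$, c, y}.
FOLLOW(P): in T'::=T P, the suffix after P is empty, so FOLLOW(P) ⊇ FOLLOW(T') = {$, c, y}; in T'::=c P c, P is followed by c with FIRST {c}. Thus FOLLOW(P) = {$, c, y}.
FOLLOW(Q): in T::=y y Q, the suffix after Q is empty, so FOLLOW(Q) ⊇ FOLLOW(T) = {$, c, y}; in P::=Q, the suffix after Q is empty, so FOLLOW(Q) ⊇ FOLLOW(P) = {$, c, y}. Thus FOLLOW(Q) = {$, c, y}.
FOLLOW(T'): in Q::=y T', the suffix after T' is empty, so FOLLOW(T') ⊇ FOLLOW(Q) = {$, c, y}. Thus FOLLOW(T') = {$, c, y}.

{$, c, y}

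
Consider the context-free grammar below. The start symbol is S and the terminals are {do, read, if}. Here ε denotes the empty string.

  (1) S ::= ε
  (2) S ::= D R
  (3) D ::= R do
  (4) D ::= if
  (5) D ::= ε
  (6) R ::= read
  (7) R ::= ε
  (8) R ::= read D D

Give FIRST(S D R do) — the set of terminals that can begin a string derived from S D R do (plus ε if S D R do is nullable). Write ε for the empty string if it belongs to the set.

FIRST(R) = {ε, read}
FIRST(D) = {ε, do, if, read}  (via R do)
FIRST(S) = {ε, do, if, read}  (via D R)
FIRST(S D R do): take FIRST of each symbol in turn, carrying on past any symbol whose FIRST contains ε; result {do, if, read}.

{do, if, read}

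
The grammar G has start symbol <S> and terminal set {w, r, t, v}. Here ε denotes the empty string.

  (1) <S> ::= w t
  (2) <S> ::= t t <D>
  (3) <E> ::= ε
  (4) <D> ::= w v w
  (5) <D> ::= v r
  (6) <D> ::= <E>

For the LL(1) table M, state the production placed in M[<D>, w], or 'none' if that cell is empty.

FIRST(<S>) = {t, w}
FIRST(<E>) = {ε}
FIRST(<D>) = {ε, v, w}  (via <E>)
FOLLOW(<S>) includes $ since <S> is the start symbol.
FOLLOW(<S>): <S> appears on no right-hand side. Thus FOLLOW(<S>) = {$}.
FOLLOW(<D>): in <S>::=t t <D>, the suffix after <D> is empty, so FOLLOW(<D>) ⊇ FOLLOW(<S>) = {$}. Thus FOLLOW(<D>) = {$}.
For <D> ::= w v w: FIRST(w v w) = {w}, so it goes in M[<D>, t] for t ∈ {w}.
For <D> ::= v r: FIRST(v r) = {v}, so it goes in M[<D>, t] for t ∈ {v}.
For <D> ::= <E>: FIRST(<E>) = {ε}, so it goes in M[<D>, t] for t ∈ {}; since ε ∈ FIRST, also for every t ∈ FOLLOW(<D>) = {$}.

<D> ::= w v w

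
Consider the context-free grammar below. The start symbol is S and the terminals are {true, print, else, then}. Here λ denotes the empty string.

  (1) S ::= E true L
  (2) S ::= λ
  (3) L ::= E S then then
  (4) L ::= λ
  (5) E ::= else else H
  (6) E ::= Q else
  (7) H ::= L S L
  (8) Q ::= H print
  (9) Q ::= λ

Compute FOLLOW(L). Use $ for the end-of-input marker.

{$, else, print, then, true}

FIRST(S): from S::=E true L we get {else, print}; from S::=λ we get {λ}. So FIRST(S) = {λ, else, print}.
FIRST(L): from L::=E S then then we get {else, print}; from L::=λ we get {λ}. So FIRST(L) = {λ, else, print}.
FIRST(H): from H::=L S L we get {λ, else, print}. So FIRST(H) = {λ, else, print}.
FIRST(Q): from Q::=H print we get {else, print}; from Q::=λ we get {λ}. So FIRST(Q) = {λ, else, print}.
FIRST(E): from E::=else else H we get {else}; from E::=Q else we get {else, print}. So FIRST(E) = {else, print}.
FOLLOW(S) includes $ since S is the start symbol.
FOLLOW(E): in S::=E true L, E is followed by true L with FIRST {true}; in L::=E S then then, E is followed by S then then with FIRST {else, print, then}. Thus FOLLOW(E) = {else, print, then, true}.
FOLLOW(H): in E::=else else H, the suffix after H is empty, so FOLLOW(H) ⊇ FOLLOW(E) = {else, print, then, true}; in Q::=H print, H is followed by print with FIRST {print}. Thus FOLLOW(H) = {else, print, then, true}.
FOLLOW(S): in L::=E S then then, S is followed by then then with FIRST {then}; in H::=L S L, S is followed by L with FIRST {λ, else, print}; in H::=L S L, the suffix after S is nullable, so FOLLOW(S) ⊇ FOLLOW(H) = {else, print, then, true}. Thus FOLLOW(S) = {$, else, print, then, true}.
FOLLOW(L): in S::=E true L, the suffix after L is empty, so FOLLOW(L) ⊇ FOLLOW(S) = {$, else, print, then, true}; in H::=L S L (occurrence 1), L is followed by S L with FIRST {λ, else, print}; in H::=L S L (occurrence 1), the suffix after L is nullable, so FOLLOW(L) ⊇ FOLLOW(H) = {else, print, then, true}; in H::=L S L (occurrence 2), the suffix after L is empty, so FOLLOW(L) ⊇ FOLLOW(H) = {else, print, then, true}. Thus FOLLOW(L) = {$, else, print, then, true}.
FOLLOW(Q): in E::=Q else, Q is followed by else with FIRST {else}. Thus FOLLOW(Q) = {else}.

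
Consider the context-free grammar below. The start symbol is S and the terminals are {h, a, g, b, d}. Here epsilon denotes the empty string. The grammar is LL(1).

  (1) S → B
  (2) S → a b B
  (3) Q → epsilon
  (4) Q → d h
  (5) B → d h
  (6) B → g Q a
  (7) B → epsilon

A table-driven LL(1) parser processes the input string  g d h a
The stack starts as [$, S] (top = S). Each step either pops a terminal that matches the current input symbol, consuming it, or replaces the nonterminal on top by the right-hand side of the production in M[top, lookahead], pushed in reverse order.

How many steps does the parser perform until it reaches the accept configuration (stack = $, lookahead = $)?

7

step 1: stack=$ S  input=g d h a $  — expand S → B
step 2: stack=$ B  input=g d h a $  — expand B → g Q a
step 3: stack=$ a Q g  input=g d h a $  — match g
step 4: stack=$ a Q  input=d h a $  — expand Q → d h
step 5: stack=$ a h d  input=d h a $  — match d
step 6: stack=$ a h  input=h a $  — match h
step 7: stack=$ a  input=a $  — match a
Accept reached after 7 steps.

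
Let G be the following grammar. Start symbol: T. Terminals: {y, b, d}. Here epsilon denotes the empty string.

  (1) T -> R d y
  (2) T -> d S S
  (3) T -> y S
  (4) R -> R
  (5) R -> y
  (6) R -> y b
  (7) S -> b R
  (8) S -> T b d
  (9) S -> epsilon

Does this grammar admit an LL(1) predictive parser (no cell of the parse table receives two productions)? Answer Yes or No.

FIRST(T) = {d, y}
FIRST(R) = {y}
FIRST(S) = {epsilon, b, d, y}
FOLLOW(T) = {$, b}
FOLLOW(R) = {$, b, d, y}
FOLLOW(S) = {$, b, d, y}
Cell M[R, y] receives both R -> R and R -> y and R -> y b — the grammar is not LL(1).

No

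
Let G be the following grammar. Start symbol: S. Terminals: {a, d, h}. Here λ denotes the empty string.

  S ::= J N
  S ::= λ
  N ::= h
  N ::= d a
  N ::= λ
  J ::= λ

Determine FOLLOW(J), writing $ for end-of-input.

{$, d, h}

FIRST(N): from N::=h we get {h}; from N::=d a we get {d}; from N::=λ we get {λ}. So FIRST(N) = {λ, d, h}.
FIRST(J): from J::=λ we get {λ}. So FIRST(J) = {λ}.
FIRST(S): from S::=J N we get {λ, d, h}; from S::=λ we get {λ}. So FIRST(S) = {λ, d, h}.
FOLLOW(S) includes $ since S is the start symbol.
FOLLOW(S): S appears on no right-hand side. Thus FOLLOW(S) = {$}.
FOLLOW(N): in S::=J N, the suffix after N is empty, so FOLLOW(N) ⊇ FOLLOW(S) = {$}. Thus FOLLOW(N) = {$}.
FOLLOW(J): in S::=J N, J is followed by N with FIRST {λ, d, h}; in S::=J N, the suffix after J is nullable, so FOLLOW(J) ⊇ FOLLOW(S) = {$}. Thus FOLLOW(J) = {$, d, h}.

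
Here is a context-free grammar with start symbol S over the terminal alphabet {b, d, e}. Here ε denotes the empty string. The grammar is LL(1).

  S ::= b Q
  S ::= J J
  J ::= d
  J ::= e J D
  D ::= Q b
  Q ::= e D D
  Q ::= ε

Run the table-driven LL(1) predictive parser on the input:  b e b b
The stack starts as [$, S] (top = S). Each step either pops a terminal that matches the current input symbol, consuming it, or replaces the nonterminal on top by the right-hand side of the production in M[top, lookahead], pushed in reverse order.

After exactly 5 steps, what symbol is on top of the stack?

step 1: stack=$ S  input=b e b b $  — expand S ::= b Q
step 2: stack=$ Q b  input=b e b b $  — match b
step 3: stack=$ Q  input=e b b $  — expand Q ::= e D D
step 4: stack=$ D D e  input=e b b $  — match e
step 5: stack=$ D D  input=b b $  — expand D ::= Q b
Stack after step 5: $ D b Q (top = Q).

Q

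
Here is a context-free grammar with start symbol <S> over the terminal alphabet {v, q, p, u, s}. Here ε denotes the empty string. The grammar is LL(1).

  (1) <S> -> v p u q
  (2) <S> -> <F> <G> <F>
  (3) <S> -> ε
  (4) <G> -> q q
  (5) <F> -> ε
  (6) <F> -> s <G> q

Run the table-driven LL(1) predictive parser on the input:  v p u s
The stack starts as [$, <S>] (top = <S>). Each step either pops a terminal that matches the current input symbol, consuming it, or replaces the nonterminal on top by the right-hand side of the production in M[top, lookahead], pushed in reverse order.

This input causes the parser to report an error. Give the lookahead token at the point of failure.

s

     Stack      Input      Action
  1  $ <S>      v p u s $  expand <S> -> v p u q
  2  $ q u p v  v p u s $  match v
  3  $ q u p    p u s $    match p
  4  $ q u      u s $      match u
  5  $ q        s $        error: top is terminal q but lookahead is s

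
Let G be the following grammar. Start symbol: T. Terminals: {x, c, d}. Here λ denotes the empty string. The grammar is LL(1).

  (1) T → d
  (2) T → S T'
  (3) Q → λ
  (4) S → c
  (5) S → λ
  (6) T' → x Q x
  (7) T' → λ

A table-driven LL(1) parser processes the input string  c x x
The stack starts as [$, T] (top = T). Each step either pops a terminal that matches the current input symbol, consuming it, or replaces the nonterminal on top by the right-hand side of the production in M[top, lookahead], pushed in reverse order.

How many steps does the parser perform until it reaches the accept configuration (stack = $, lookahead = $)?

step 1: stack=$ T  input=c x x $  — expand T → S T'
step 2: stack=$ T' S  input=c x x $  — expand S → c
step 3: stack=$ T' c  input=c x x $  — match c
step 4: stack=$ T'  input=x x $  — expand T' → x Q x
step 5: stack=$ x Q x  input=x x $  — match x
step 6: stack=$ x Q  input=x $  — expand Q → λ
step 7: stack=$ x  input=x $  — match x
Accept reached after 7 steps.

7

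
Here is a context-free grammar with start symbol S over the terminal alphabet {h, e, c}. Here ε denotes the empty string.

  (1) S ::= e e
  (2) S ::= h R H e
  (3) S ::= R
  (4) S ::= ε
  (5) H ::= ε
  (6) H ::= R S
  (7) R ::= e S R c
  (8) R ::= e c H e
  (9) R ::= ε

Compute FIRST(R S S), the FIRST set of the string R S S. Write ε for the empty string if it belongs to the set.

FIRST(R): from R::=e S R c we get {e}; from R::=e c H e we get {e}; from R::=ε we get {ε}. So FIRST(R) = {ε, e}.
FIRST(S): from S::=e e we get {e}; from S::=h R H e we get {h}; from S::=R we get {ε, e}; from S::=ε we get {ε}. So FIRST(S) = {ε, e, h}.
FIRST(H): from H::=ε we get {ε}; from H::=R S we get {ε, e, h}. So FIRST(H) = {ε, e, h}.
FIRST(R S S): take FIRST of each symbol in turn, carrying on past any symbol whose FIRST contains ε; result {ε, e, h}.

{ε, e, h}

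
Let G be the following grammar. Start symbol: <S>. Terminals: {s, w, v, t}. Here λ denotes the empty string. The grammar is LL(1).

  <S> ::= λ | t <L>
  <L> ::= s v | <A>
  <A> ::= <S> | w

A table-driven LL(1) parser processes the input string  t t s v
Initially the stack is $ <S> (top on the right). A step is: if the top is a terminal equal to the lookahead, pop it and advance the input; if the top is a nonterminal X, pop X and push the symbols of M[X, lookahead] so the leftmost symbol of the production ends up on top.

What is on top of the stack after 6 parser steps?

<L>

step 1: stack=$ <S>  input=t t s v $  — expand <S> ::= t <L>
step 2: stack=$ <L> t  input=t t s v $  — match t
step 3: stack=$ <L>  input=t s v $  — expand <L> ::= <A>
step 4: stack=$ <A>  input=t s v $  — expand <A> ::= <S>
step 5: stack=$ <S>  input=t s v $  — expand <S> ::= t <L>
step 6: stack=$ <L> t  input=t s v $  — match t
Stack after step 6: $ <L> (top = <L>).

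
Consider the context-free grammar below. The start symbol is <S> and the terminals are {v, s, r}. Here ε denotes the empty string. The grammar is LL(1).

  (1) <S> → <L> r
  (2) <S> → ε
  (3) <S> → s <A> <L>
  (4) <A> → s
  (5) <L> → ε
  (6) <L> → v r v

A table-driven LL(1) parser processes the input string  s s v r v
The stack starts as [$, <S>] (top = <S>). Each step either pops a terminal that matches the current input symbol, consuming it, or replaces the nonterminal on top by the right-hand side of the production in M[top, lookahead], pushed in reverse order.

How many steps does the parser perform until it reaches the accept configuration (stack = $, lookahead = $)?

8

step 1: stack=$ <S>  input=s s v r v $  — expand <S> → s <A> <L>
step 2: stack=$ <L> <A> s  input=s s v r v $  — match s
step 3: stack=$ <L> <A>  input=s v r v $  — expand <A> → s
step 4: stack=$ <L> s  input=s v r v $  — match s
step 5: stack=$ <L>  input=v r v $  — expand <L> → v r v
step 6: stack=$ v r v  input=v r v $  — match v
step 7: stack=$ v r  input=r v $  — match r
step 8: stack=$ v  input=v $  — match v
Accept reached after 8 steps.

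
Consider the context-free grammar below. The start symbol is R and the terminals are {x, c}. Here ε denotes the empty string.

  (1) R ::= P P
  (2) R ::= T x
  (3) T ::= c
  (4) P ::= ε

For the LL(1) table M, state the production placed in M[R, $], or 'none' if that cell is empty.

FIRST(T) = {c}
FIRST(P) = {ε}
FIRST(R) = {ε, c}  (via P P, T x)
FOLLOW(R) includes $ since R is the start symbol.
FOLLOW(R): R appears on no right-hand side. Thus FOLLOW(R) = {$}.
For R ::= P P: FIRST(P P) = {ε}, so it goes in M[R, t] for t ∈ {}; since ε ∈ FIRST, also for every t ∈ FOLLOW(R) = {$}.
For R ::= T x: FIRST(T x) = {c}, so it goes in M[R, t] for t ∈ {c}.

R ::= P P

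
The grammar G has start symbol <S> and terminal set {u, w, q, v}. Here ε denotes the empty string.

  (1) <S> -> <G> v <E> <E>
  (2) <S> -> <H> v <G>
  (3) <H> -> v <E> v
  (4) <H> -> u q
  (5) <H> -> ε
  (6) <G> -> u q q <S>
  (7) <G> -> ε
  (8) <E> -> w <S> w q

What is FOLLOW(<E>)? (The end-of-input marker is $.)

FIRST(<H>): from <H>->v <E> v we get {v}; from <H>->u q we get {u}; from <H>->ε we get {ε}. So FIRST(<H>) = {ε, u, v}.
FIRST(<G>): from <G>->u q q <S> we get {u}; from <G>->ε we get {ε}. So FIRST(<G>) = {ε, u}.
FIRST(<E>): from <E>->w <S> w q we get {w}. So FIRST(<E>) = {w}.
FIRST(<S>): from <S>-><G> v <E> <E> we get {u, v}; from <S>-><H> v <G> we get {u, v}. So FIRST(<S>) = {u, v}.
FOLLOW(<S>) includes $ since <S> is the start symbol.
FOLLOW(<H>): in <S>-><H> v <G>, <H> is followed by v <G> with FIRST {v}. Thus FOLLOW(<H>) = {v}.
FOLLOW(<S>): in <G>->u q q <S>, the suffix after <S> is empty, so FOLLOW(<S>) ⊇ FOLLOW(<G>) = {$, v, w}; in <E>->w <S> w q, <S> is followed by w q with FIRST {w}. Thus FOLLOW(<S>) = {$, v, w}.
FOLLOW(<G>): in <S>-><G> v <E> <E>, <G> is followed by v <E> <E> with FIRST {v}; in <S>-><H> v <G>, the suffix after <G> is empty, so FOLLOW(<G>) ⊇ FOLLOW(<S>) = {$, v, w}. Thus FOLLOW(<G>) = {$, v, w}.
FOLLOW(<E>): in <S>-><G> v <E> <E> (occurrence 1), <E> is followed by <E> with FIRST {w}; in <S>-><G> v <E> <E> (occurrence 2), the suffix after <E> is empty, so FOLLOW(<E>) ⊇ FOLLOW(<S>) = {$, v, w}; in <H>->v <E> v, <E> is followed by v with FIRST {v}. Thus FOLLOW(<E>) = {$, v, w}.

{$, v, w}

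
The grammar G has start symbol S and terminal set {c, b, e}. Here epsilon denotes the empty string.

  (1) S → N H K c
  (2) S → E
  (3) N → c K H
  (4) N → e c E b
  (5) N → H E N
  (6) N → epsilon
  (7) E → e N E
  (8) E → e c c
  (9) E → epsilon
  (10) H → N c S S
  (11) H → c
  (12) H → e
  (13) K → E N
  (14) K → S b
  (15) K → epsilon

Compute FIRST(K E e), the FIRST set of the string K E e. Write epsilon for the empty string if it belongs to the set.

{b, c, e}

FIRST(E): from E→e N E we get {e}; from E→e c c we get {e}; from E→epsilon we get {epsilon}. So FIRST(E) = {epsilon, e}.
FIRST(S): from S→N H K c we get {c, e}; from S→E we get {epsilon, e}. So FIRST(S) = {epsilon, c, e}.
FIRST(N): from N→c K H we get {c}; from N→e c E b we get {e}; from N→H E N we get {c, e}; from N→epsilon we get {epsilon}. So FIRST(N) = {epsilon, c, e}.
FIRST(H): from H→N c S S we get {c, e}; from H→c we get {c}; from H→e we get {e}. So FIRST(H) = {c, e}.
FIRST(K): from K→E N we get {epsilon, c, e}; from K→S b we get {b, c, e}; from K→epsilon we get {epsilon}. So FIRST(K) = {epsilon, b, c, e}.
FIRST(K E e): take FIRST of each symbol in turn, carrying on past any symbol whose FIRST contains epsilon; result {b, c, e}.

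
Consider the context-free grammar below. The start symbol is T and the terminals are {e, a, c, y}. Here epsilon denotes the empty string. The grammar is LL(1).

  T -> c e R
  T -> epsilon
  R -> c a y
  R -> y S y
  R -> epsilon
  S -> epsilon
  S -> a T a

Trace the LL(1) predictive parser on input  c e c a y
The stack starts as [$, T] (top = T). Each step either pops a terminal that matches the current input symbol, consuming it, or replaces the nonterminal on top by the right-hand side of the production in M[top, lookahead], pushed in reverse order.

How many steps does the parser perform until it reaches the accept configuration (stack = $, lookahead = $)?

     Stack    Input        Action
  1  $ T      c e c a y $  expand T -> c e R
  2  $ R e c  c e c a y $  match c
  3  $ R e    e c a y $    match e
  4  $ R      c a y $      expand R -> c a y
  5  $ y a c  c a y $      match c
  6  $ y a    a y $        match a
  7  $ y      y $          match y
Accept reached after 7 steps.

7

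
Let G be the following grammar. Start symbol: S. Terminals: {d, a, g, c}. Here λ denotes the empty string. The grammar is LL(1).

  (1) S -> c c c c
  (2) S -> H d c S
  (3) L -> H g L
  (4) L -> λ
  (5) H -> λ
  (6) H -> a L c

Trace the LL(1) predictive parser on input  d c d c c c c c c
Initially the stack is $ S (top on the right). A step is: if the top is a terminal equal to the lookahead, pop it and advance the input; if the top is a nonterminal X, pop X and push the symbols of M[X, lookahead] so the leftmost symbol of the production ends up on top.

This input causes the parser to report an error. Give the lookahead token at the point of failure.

      Stack      Input                Action
   1  $ S        d c d c c c c c c $  expand S -> H d c S
   2  $ S c d H  d c d c c c c c c $  expand H -> λ
   3  $ S c d    d c d c c c c c c $  match d
   4  $ S c      c d c c c c c c $    match c
   5  $ S        d c c c c c c $      expand S -> H d c S
   6  $ S c d H  d c c c c c c $      expand H -> λ
   7  $ S c d    d c c c c c c $      match d
   8  $ S c      c c c c c c $        match c
   9  $ S        c c c c c $          expand S -> c c c c
  10  $ c c c c  c c c c c $          match c
  11  $ c c c    c c c c $            match c
  12  $ c c      c c c $              match c
  13  $ c        c c $                match c
  14  $          c $                  error: stack empty but input remains

c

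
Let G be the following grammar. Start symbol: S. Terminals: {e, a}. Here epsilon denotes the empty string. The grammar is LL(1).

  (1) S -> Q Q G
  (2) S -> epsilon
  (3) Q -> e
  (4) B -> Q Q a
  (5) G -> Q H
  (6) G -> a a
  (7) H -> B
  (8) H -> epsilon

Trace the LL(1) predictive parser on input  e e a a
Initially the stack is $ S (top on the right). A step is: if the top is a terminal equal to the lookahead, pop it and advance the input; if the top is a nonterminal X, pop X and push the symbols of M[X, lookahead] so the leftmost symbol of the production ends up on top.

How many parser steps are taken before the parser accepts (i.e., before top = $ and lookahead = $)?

     Stack    Input      Action
  1  $ S      e e a a $  expand S -> Q Q G
  2  $ G Q Q  e e a a $  expand Q -> e
  3  $ G Q e  e e a a $  match e
  4  $ G Q    e a a $    expand Q -> e
  5  $ G e    e a a $    match e
  6  $ G      a a $      expand G -> a a
  7  $ a a    a a $      match a
  8  $ a      a $        match a
Accept reached after 8 steps.

8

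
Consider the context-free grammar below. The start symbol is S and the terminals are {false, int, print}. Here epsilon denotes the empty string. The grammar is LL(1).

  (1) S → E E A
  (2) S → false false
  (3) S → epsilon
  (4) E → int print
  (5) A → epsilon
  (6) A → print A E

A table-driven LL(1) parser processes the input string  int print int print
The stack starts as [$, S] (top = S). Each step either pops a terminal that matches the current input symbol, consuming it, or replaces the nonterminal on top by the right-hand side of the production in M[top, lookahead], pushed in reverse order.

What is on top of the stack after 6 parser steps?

print

step 1: stack=$ S  input=int print int print $  — expand S → E E A
step 2: stack=$ A E E  input=int print int print $  — expand E → int print
step 3: stack=$ A E print int  input=int print int print $  — match int
step 4: stack=$ A E print  input=print int print $  — match print
step 5: stack=$ A E  input=int print $  — expand E → int print
step 6: stack=$ A print int  input=int print $  — match int
Stack after step 6: $ A print (top = print).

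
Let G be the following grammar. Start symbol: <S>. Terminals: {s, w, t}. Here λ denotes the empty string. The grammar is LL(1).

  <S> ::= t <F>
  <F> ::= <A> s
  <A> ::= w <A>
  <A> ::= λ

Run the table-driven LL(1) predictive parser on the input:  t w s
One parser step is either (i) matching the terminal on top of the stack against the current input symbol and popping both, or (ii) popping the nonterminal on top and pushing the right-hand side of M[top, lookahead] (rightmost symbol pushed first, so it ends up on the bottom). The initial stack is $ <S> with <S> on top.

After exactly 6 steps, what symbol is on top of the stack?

s

     Stack      Input    Action
  1  $ <S>      t w s $  expand <S> ::= t <F>
  2  $ <F> t    t w s $  match t
  3  $ <F>      w s $    expand <F> ::= <A> s
  4  $ s <A>    w s $    expand <A> ::= w <A>
  5  $ s <A> w  w s $    match w
  6  $ s <A>    s $      expand <A> ::= λ
Stack after step 6: $ s (top = s).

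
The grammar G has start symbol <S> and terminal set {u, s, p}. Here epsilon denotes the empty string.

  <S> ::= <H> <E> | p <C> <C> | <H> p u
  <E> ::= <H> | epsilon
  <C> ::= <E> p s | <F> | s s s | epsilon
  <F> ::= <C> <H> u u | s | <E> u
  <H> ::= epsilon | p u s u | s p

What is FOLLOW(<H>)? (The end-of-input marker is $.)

{$, p, s, u}

FIRST(<H>): from <H>::=epsilon we get {epsilon}; from <H>::=p u s u we get {p}; from <H>::=s p we get {s}. So FIRST(<H>) = {epsilon, p, s}.
FIRST(<E>): from <E>::=<H> we get {epsilon, p, s}; from <E>::=epsilon we get {epsilon}. So FIRST(<E>) = {epsilon, p, s}.
FIRST(<S>): from <S>::=<H> <E> we get {epsilon, p, s}; from <S>::=p <C> <C> we get {p}; from <S>::=<H> p u we get {p, s}. So FIRST(<S>) = {epsilon, p, s}.
FIRST(<C>): from <C>::=<E> p s we get {p, s}; from <C>::=<F> we get {p, s, u}; from <C>::=s s s we get {s}; from <C>::=epsilon we get {epsilon}. So FIRST(<C>) = {epsilon, p, s, u}.
FIRST(<F>): from <F>::=<C> <H> u u we get {p, s, u}; from <F>::=s we get {s}; from <F>::=<E> u we get {p, s, u}. So FIRST(<F>) = {p, s, u}.
FOLLOW(<S>) includes $ since <S> is the start symbol.
FOLLOW(<S>): <S> appears on no right-hand side. Thus FOLLOW(<S>) = {$}.
FOLLOW(<E>): in <S>::=<H> <E>, the suffix after <E> is empty, so FOLLOW(<E>) ⊇ FOLLOW(<S>) = {$}; in <C>::=<E> p s, <E> is followed by p s with FIRST {p}; in <F>::=<E> u, <E> is followed by u with FIRST {u}. Thus FOLLOW(<E>) = {$, p, u}.
FOLLOW(<C>): in <S>::=p <C> <C> (occurrence 1), <C> is followed by <C> with FIRST {epsilon, p, s, u}; in <S>::=p <C> <C> (occurrence 1), the suffix after <C> is nullable, so FOLLOW(<C>) ⊇ FOLLOW(<S>) = {$}; in <S>::=p <C> <C> (occurrence 2), the suffix after <C> is empty, so FOLLOW(<C>) ⊇ FOLLOW(<S>) = {$}; in <F>::=<C> <H> u u, <C> is followed by <H> u u with FIRST {p, s, u}. Thus FOLLOW(<C>) = {$, p, s, u}.
FOLLOW(<F>): in <C>::=<F>, the suffix after <F> is empty, so FOLLOW(<F>) ⊇ FOLLOW(<C>) = {$, p, s, u}. Thus FOLLOW(<F>) = {$, p, s, u}.
FOLLOW(<H>): in <S>::=<H> <E>, <H> is followed by <E> with FIRST {epsilon, p, s}; in <S>::=<H> <E>, the suffix after <H> is nullable, so FOLLOW(<H>) ⊇ FOLLOW(<S>) = {$}; in <S>::=<H> p u, <H> is followed by p u with FIRST {p}; in <E>::=<H>, the suffix after <H> is empty, so FOLLOW(<H>) ⊇ FOLLOW(<E>) = {$, p, u}; in <F>::=<C> <H> u u, <H> is followed by u u with FIRST {u}. Thus FOLLOW(<H>) = {$, p, s, u}.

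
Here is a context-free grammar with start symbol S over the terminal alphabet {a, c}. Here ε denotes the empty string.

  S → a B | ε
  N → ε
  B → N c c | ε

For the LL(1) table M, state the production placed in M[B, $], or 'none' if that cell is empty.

B → ε

FIRST(S): from S→a B we get {a}; from S→ε we get {ε}. So FIRST(S) = {ε, a}.
FIRST(N): from N→ε we get {ε}. So FIRST(N) = {ε}.
FIRST(B): from B→N c c we get {c}; from B→ε we get {ε}. So FIRST(B) = {ε, c}.
FOLLOW(S) includes $ since S is the start symbol.
FOLLOW(S): S appears on no right-hand side. Thus FOLLOW(S) = {$}.
FOLLOW(B): in S→a B, the suffix after B is empty, so FOLLOW(B) ⊇ FOLLOW(S) = {$}. Thus FOLLOW(B) = {$}.
For B → N c c: FIRST(N c c) = {c}, so it goes in M[B, t] for t ∈ {c}.
For B → ε: FIRST(ε) = {ε}, so it goes in M[B, t] for t ∈ {}; since ε ∈ FIRST, also for every t ∈ FOLLOW(B) = {$}.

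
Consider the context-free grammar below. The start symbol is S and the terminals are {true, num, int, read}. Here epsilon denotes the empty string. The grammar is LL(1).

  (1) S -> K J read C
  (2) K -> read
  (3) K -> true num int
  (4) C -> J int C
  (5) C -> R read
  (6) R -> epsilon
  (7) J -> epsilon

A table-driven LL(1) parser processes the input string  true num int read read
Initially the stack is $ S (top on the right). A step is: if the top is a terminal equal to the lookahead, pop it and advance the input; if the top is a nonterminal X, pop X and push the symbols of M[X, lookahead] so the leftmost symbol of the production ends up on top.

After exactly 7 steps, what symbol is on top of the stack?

C

     Stack                    Input                     Action
  1  $ S                      true num int read read $  expand S -> K J read C
  2  $ C read J K             true num int read read $  expand K -> true num int
  3  $ C read J int num true  true num int read read $  match true
  4  $ C read J int num       num int read read $       match num
  5  $ C read J int           int read read $           match int
  6  $ C read J               read read $               expand J -> epsilon
  7  $ C read                 read read $               match read
Stack after step 7: $ C (top = C).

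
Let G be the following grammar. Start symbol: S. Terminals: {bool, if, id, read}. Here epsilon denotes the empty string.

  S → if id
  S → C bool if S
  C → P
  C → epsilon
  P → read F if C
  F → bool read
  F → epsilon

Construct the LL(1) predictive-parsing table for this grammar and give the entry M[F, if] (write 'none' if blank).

FIRST(P): from P→read F if C we get {read}. So FIRST(P) = {read}.
FIRST(F): from F→bool read we get {bool}; from F→epsilon we get {epsilon}. So FIRST(F) = {epsilon, bool}.
FIRST(C): from C→P we get {read}; from C→epsilon we get {epsilon}. So FIRST(C) = {epsilon, read}.
FIRST(S): from S→if id we get {if}; from S→C bool if S we get {bool, read}. So FIRST(S) = {bool, if, read}.
FOLLOW(S) includes $ since S is the start symbol.
FOLLOW(F): in P→read F if C, F is followed by if C with FIRST {if}. Thus FOLLOW(F) = {if}.
For F → bool read: FIRST(bool read) = {bool}, so it goes in M[F, t] for t ∈ {bool}.
For F → epsilon: FIRST(epsilon) = {epsilon}, so it goes in M[F, t] for t ∈ {}; since epsilon ∈ FIRST, also for every t ∈ FOLLOW(F) = {if}.

F → epsilon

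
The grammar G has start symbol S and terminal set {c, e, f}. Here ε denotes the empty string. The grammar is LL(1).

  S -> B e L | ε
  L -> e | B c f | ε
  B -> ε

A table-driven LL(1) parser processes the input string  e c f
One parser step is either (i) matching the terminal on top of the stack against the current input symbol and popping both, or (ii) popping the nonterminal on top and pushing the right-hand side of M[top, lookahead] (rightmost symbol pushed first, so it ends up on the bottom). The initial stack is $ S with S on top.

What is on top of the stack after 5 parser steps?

c

step 1: stack=$ S  input=e c f $  — expand S -> B e L
step 2: stack=$ L e B  input=e c f $  — expand B -> ε
step 3: stack=$ L e  input=e c f $  — match e
step 4: stack=$ L  input=c f $  — expand L -> B c f
step 5: stack=$ f c B  input=c f $  — expand B -> ε
Stack after step 5: $ f c (top = c).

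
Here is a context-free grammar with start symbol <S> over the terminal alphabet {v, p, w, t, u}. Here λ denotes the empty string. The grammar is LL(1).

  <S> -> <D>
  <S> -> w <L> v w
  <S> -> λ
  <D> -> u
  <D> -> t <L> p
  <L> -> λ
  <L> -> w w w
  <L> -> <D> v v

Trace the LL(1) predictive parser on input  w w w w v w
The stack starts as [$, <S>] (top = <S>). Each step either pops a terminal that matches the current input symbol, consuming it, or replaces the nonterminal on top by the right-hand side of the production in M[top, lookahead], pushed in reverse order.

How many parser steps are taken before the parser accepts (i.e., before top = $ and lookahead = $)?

     Stack        Input          Action
  1  $ <S>        w w w w v w $  expand <S> -> w <L> v w
  2  $ w v <L> w  w w w w v w $  match w
  3  $ w v <L>    w w w v w $    expand <L> -> w w w
  4  $ w v w w w  w w w v w $    match w
  5  $ w v w w    w w v w $      match w
  6  $ w v w      w v w $        match w
  7  $ w v        v w $          match v
  8  $ w          w $            match w
Accept reached after 8 steps.

8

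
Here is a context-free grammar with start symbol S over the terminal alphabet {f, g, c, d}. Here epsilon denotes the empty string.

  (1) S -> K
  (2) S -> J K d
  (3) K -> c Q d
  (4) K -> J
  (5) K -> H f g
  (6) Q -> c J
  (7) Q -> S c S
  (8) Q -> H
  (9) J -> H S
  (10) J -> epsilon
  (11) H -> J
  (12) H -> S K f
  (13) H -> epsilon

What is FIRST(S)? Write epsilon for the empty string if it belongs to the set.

{epsilon, c, d, f}

FIRST(S) = {epsilon, c, d, f}  (via K, J K d)
FIRST(K) = {epsilon, c, d, f}  (via J, H f g)
FIRST(Q) = {epsilon, c, d, f}  (via S c S, H)
FIRST(J) = {epsilon, c, d, f}  (via H S)
FIRST(H) = {epsilon, c, d, f}  (via J, S K f)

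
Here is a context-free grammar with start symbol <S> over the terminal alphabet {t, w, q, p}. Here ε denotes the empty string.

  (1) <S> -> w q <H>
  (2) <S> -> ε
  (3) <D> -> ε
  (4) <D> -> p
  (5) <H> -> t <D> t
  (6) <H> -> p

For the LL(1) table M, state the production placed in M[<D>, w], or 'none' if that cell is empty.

FIRST(<S>): from <S>->w q <H> we get {w}; from <S>->ε we get {ε}. So FIRST(<S>) = {ε, w}.
FIRST(<D>): from <D>->ε we get {ε}; from <D>->p we get {p}. So FIRST(<D>) = {ε, p}.
FIRST(<H>): from <H>->t <D> t we get {t}; from <H>->p we get {p}. So FIRST(<H>) = {p, t}.
FOLLOW(<S>) includes $ since <S> is the start symbol.
FOLLOW(<D>): in <H>->t <D> t, <D> is followed by t with FIRST {t}. Thus FOLLOW(<D>) = {t}.
For <D> -> ε: FIRST(ε) = {ε}, so it goes in M[<D>, t] for t ∈ {}; since ε ∈ FIRST, also for every t ∈ FOLLOW(<D>) = {t}.
For <D> -> p: FIRST(p) = {p}, so it goes in M[<D>, t] for t ∈ {p}.
None of these place a production in M[<D>, w].

none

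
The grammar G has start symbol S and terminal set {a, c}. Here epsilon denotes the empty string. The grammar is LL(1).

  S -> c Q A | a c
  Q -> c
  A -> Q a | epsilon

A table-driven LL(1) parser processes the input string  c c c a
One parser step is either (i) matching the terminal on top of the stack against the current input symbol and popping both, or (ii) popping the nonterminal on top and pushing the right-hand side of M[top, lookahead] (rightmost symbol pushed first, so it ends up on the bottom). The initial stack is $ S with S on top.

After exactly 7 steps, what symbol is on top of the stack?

a

step 1: stack=$ S  input=c c c a $  — expand S -> c Q A
step 2: stack=$ A Q c  input=c c c a $  — match c
step 3: stack=$ A Q  input=c c a $  — expand Q -> c
step 4: stack=$ A c  input=c c a $  — match c
step 5: stack=$ A  input=c a $  — expand A -> Q a
step 6: stack=$ a Q  input=c a $  — expand Q -> c
step 7: stack=$ a c  input=c a $  — match c
Stack after step 7: $ a (top = a).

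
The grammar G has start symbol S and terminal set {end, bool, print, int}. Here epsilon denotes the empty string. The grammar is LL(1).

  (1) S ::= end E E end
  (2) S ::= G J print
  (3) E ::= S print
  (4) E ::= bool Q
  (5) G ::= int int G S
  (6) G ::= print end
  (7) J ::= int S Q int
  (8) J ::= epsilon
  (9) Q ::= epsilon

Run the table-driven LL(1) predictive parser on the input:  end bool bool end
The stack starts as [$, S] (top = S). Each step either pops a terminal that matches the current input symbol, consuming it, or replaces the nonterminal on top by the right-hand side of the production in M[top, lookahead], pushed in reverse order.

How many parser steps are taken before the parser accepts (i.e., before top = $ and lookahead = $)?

9

     Stack           Input                Action
  1  $ S             end bool bool end $  expand S ::= end E E end
  2  $ end E E end   end bool bool end $  match end
  3  $ end E E       bool bool end $      expand E ::= bool Q
  4  $ end E Q bool  bool bool end $      match bool
  5  $ end E Q       bool end $           expand Q ::= epsilon
  6  $ end E         bool end $           expand E ::= bool Q
  7  $ end Q bool    bool end $           match bool
  8  $ end Q         end $                expand Q ::= epsilon
  9  $ end           end $                match end
Accept reached after 9 steps.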